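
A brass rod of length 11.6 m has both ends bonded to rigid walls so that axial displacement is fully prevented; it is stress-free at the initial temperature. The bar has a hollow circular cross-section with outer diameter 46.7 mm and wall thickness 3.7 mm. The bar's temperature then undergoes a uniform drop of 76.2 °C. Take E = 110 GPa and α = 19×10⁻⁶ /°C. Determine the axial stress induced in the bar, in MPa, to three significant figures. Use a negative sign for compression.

Free thermal expansion αLΔT = 19e-6 · 11600 · -76.2 = -16.79 mm.
The walls impose strain ε = −(-16.79)/11600 = 1.4478e-03; σ = Eε = 110000 · 1.4478e-03 = 159.3 MPa.

159 MPa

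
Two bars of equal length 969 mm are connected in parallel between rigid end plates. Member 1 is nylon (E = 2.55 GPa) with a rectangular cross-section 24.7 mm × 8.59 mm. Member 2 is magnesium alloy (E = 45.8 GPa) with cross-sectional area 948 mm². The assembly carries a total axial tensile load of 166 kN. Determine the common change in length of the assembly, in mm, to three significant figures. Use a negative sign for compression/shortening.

A_1 = 212.2 mm².
Equal strain + equilibrium ⇒ each member carries load in proportion to AE: A₁E₁ = 541000 N, A₂E₂ = 43420000 N, ΣAE = 43960000 N.
δ = PL/ΣAE = 166000·969/43960000 = 3.659 mm.

3.66 mm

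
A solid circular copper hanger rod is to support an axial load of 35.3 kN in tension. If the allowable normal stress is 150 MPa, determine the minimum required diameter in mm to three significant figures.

17.3 mm

Required area A ≥ P/σ_allow = 35300/150 = 235.3 mm².
For a solid circular section, d ≥ √(4A/π) = 17.31 mm.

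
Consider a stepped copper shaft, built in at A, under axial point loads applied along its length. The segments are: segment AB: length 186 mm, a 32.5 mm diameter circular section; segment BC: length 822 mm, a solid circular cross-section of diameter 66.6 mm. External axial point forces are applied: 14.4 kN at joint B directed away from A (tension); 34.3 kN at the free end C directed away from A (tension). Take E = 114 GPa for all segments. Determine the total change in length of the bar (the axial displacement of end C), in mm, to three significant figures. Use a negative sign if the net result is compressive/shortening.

Internal axial forces (sectioning from the free end, tension +): N_BC = 34.3 kN, N_AB = 48.7 kN.
A_AB = 829.6 mm².
A_BC = 3484 mm².
δ_AB = 48700·186/(829.6·114000) = 0.09578 mm
δ_BC = 34300·822/(3484·114000) = 0.07099 mm
δ = Σδ_i = 0.1668 mm.

0.167 mm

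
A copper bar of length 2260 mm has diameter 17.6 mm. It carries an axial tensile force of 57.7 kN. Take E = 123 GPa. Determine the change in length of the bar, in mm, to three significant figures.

4.36 mm

A = 243.3 mm².
δ_mech = NL/(AE) = 57700·2260/(243.3·123000) = 4.358 mm.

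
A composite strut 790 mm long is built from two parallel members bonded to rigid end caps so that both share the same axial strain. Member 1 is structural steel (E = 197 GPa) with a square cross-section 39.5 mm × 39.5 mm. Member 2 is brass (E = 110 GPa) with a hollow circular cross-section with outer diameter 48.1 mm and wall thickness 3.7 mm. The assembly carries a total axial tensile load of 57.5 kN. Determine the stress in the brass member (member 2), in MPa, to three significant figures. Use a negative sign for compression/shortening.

17.4 MPa

A_1 = 1560 mm².
A_2 = 516.1 mm².
Equal strain + equilibrium ⇒ each member carries load in proportion to AE: A₁E₁ = 307400000 N, A₂E₂ = 56770000 N, ΣAE = 364100000 N.
σ₂ = P·E₂/ΣAE = 57500·110000/364100000 = 17.37 MPa.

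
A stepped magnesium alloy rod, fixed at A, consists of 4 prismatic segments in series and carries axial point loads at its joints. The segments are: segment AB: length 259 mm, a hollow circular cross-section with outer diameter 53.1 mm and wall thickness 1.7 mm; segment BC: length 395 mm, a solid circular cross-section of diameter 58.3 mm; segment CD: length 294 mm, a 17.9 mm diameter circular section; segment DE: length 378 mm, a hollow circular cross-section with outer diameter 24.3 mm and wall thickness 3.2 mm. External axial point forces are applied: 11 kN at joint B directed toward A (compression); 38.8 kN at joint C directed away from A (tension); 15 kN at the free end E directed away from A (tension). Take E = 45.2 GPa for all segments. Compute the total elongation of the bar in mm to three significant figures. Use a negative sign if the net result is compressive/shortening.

2.05 mm

Internal axial forces (sectioning from the free end, tension +): N_DE = 15 kN, N_CD = 15 kN, N_BC = 53.8 kN, N_AB = 42.8 kN.
A_AB = 274.5 mm².
A_BC = 2669 mm².
A_CD = 251.6 mm².
A_DE = 212.1 mm².
δ_AB = 42800·259/(274.5·45200) = 0.8934 mm
δ_BC = 53800·395/(2669·45200) = 0.1761 mm
δ_CD = 15000·294/(251.6·45200) = 0.3877 mm
δ_DE = 15000·378/(212.1·45200) = 0.5914 mm
δ = Σδ_i = 2.049 mm.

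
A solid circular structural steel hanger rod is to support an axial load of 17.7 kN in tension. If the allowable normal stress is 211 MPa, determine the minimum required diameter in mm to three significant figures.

10.3 mm

Required area A ≥ P/σ_allow = 17700/211 = 83.89 mm².
For a solid circular section, d ≥ √(4A/π) = 10.33 mm.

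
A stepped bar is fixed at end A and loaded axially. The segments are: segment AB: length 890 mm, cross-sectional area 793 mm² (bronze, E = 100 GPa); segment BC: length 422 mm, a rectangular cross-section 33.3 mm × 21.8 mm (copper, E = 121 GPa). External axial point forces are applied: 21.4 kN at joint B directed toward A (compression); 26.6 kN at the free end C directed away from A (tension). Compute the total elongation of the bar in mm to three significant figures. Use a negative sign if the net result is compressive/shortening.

Internal axial forces (sectioning from the free end, tension +): N_BC = 26.6 kN, N_AB = 5.2 kN.
A_BC = 725.9 mm².
δ_AB = 5200·890/(793·100000) = 0.05836 mm
δ_BC = 26600·422/(725.9·121000) = 0.1278 mm
δ = Σδ_i = 0.1862 mm.

0.186 mm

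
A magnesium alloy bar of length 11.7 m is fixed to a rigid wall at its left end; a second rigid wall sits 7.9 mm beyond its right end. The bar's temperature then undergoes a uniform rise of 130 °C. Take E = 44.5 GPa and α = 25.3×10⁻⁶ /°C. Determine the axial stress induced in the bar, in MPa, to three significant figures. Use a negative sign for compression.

-116 MPa

Free thermal expansion αLΔT = 25.3e-6 · 11700 · 130 = 38.48 mm.
The walls engage after the gap closes; constrained expansion = 38.48 − 7.9 = 30.58 mm.
The walls impose strain ε = −(30.58)/11700 = -2.6138e-03; σ = Eε = 44500 · -2.6138e-03 = -116.3 MPa.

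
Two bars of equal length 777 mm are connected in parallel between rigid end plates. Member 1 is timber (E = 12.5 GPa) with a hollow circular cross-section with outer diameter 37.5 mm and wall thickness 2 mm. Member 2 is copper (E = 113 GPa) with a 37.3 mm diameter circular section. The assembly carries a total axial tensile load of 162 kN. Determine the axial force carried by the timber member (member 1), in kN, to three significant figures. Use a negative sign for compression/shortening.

3.58 kN

A_1 = 223.1 mm².
A_2 = 1093 mm².
Equal strain + equilibrium ⇒ each member carries load in proportion to AE: A₁E₁ = 2788000 N, A₂E₂ = 123500000 N, ΣAE = 126300000 N.
F₁ = P·A₁E₁/ΣAE = 162000·2788000/126300000 = 3577 N.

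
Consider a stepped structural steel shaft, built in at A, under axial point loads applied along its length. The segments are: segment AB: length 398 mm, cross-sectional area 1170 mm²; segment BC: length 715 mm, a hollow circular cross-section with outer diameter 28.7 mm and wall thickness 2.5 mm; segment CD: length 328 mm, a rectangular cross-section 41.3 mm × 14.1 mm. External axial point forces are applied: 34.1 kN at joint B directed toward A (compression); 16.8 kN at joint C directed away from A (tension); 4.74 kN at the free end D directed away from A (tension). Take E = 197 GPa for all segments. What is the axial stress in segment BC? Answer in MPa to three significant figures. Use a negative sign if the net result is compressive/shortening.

105 MPa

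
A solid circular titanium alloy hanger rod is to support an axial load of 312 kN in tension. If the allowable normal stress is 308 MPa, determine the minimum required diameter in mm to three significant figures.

Required area A ≥ P/σ_allow = 312000/308 = 1013 mm².
For a solid circular section, d ≥ √(4A/π) = 35.91 mm.

35.9 mm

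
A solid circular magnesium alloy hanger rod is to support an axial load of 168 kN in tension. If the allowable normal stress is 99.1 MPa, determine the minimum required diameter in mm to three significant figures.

46.5 mm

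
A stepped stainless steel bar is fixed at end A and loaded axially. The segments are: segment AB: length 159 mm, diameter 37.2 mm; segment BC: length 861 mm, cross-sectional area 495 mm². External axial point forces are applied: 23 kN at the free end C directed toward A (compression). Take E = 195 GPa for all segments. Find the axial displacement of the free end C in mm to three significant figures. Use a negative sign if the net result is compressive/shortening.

-0.222 mm

Internal axial forces (sectioning from the free end, tension +): N_BC = -23 kN, N_AB = -23 kN.
A_AB = 1087 mm².
δ_AB = -23000·159/(1087·195000) = -0.01725 mm
δ_BC = -23000·861/(495·195000) = -0.2052 mm
δ = Σδ_i = -0.2224 mm.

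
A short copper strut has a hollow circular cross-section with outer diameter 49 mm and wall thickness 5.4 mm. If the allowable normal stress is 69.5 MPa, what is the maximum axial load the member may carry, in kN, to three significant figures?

A = 739.7 mm².
P_max = σ_allow · A = 69.5 · 739.7 = 51410 N = 51.41 kN.

51.4 kN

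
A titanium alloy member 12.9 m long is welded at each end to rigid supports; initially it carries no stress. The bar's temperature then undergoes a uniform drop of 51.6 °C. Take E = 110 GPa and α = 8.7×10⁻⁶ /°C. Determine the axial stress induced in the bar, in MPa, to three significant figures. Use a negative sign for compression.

49.4 MPa

Free thermal expansion αLΔT = 8.7e-6 · 12900 · -51.6 = -5.791 mm.
The walls impose strain ε = −(-5.791)/12900 = 4.4892e-04; σ = Eε = 110000 · 4.4892e-04 = 49.38 MPa.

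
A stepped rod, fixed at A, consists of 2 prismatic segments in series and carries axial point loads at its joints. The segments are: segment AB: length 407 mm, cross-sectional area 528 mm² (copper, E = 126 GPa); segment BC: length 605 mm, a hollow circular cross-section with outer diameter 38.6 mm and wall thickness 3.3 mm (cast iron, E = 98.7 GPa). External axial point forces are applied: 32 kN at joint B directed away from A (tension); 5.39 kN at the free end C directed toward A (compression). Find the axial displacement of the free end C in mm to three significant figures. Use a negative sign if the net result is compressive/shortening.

Internal axial forces (sectioning from the free end, tension +): N_BC = -5.39 kN, N_AB = 26.61 kN.
A_BC = 366 mm².
δ_AB = 26610·407/(528·126000) = 0.1628 mm
δ_BC = -5390·605/(366·98700) = -0.09028 mm
δ = Σδ_i = 0.07251 mm.

0.0725 mm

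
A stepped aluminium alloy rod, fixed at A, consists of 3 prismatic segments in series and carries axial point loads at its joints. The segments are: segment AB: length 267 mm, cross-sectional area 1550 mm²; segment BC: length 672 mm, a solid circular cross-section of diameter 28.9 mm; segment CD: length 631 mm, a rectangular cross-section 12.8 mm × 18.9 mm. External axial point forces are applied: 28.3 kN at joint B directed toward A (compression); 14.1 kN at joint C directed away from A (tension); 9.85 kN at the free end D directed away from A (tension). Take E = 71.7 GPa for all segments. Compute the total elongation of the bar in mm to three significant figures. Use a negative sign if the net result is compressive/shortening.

Internal axial forces (sectioning from the free end, tension +): N_CD = 9.85 kN, N_BC = 23.95 kN, N_AB = -4.35 kN.
A_BC = 656 mm².
A_CD = 241.9 mm².
δ_AB = -4350·267/(1550·71700) = -0.01045 mm
δ_BC = 23950·672/(656·71700) = 0.3422 mm
δ_CD = 9850·631/(241.9·71700) = 0.3583 mm
δ = Σδ_i = 0.6901 mm.

0.690 mm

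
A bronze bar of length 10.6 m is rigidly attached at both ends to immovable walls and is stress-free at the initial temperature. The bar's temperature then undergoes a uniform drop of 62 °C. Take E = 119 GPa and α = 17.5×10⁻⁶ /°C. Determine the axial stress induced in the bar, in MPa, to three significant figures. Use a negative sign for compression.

129 MPa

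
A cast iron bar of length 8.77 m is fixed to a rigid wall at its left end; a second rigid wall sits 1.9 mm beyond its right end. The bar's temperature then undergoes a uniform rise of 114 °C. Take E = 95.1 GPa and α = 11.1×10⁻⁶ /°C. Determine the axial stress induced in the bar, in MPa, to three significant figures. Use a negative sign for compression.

Free thermal expansion αLΔT = 11.1e-6 · 8770 · 114 = 11.1 mm.
The walls engage after the gap closes; constrained expansion = 11.1 − 1.9 = 9.198 mm.
The walls impose strain ε = −(9.198)/8770 = -1.0488e-03; σ = Eε = 95100 · -1.0488e-03 = -99.74 MPa.

-99.7 MPa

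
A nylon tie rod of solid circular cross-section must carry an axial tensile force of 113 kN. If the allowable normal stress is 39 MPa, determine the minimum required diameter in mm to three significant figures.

Required area A ≥ P/σ_allow = 113000/39 = 2897 mm².
For a solid circular section, d ≥ √(4A/π) = 60.74 mm.

60.7 mm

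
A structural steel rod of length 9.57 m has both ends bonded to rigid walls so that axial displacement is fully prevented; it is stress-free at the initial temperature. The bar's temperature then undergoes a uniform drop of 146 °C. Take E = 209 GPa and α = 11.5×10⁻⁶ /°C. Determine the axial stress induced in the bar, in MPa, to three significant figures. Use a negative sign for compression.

Free thermal expansion αLΔT = 11.5e-6 · 9570 · -146 = -16.07 mm.
The walls impose strain ε = −(-16.07)/9570 = 1.6790e-03; σ = Eε = 209000 · 1.6790e-03 = 350.9 MPa.

351 MPa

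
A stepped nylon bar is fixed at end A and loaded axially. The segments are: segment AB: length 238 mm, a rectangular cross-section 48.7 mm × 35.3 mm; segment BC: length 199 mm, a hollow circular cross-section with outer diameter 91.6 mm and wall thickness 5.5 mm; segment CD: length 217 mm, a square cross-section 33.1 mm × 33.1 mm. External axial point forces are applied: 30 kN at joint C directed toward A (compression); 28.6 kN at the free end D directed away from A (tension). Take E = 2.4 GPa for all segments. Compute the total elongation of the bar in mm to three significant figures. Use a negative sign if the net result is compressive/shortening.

2.20 mm

Internal axial forces (sectioning from the free end, tension +): N_CD = 28.6 kN, N_BC = -1.4 kN, N_AB = -1.4 kN.
A_AB = 1719 mm².
A_BC = 1488 mm².
A_CD = 1096 mm².
δ_AB = -1400·238/(1719·2400) = -0.08076 mm
δ_BC = -1400·199/(1488·2400) = -0.07803 mm
δ_CD = 28600·217/(1096·2400) = 2.36 mm
δ = Σδ_i = 2.201 mm.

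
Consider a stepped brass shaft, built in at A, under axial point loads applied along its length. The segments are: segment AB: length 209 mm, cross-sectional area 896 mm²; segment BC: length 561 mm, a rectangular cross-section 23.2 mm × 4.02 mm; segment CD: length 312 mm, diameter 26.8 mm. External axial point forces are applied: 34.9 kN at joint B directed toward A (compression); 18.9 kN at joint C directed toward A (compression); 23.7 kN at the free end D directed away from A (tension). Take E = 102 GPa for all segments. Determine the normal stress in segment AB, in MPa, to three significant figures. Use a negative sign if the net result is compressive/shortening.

Internal axial forces (sectioning from the free end, tension +): N_CD = 23.7 kN, N_BC = 4.8 kN, N_AB = -30.1 kN.
σ_AB = N_AB/A_AB = -30100/896 = -33.59 MPa.

-33.6 MPa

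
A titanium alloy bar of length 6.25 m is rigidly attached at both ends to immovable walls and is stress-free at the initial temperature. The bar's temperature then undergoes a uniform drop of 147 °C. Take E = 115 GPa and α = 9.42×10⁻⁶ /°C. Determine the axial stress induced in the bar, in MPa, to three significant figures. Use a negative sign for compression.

159 MPa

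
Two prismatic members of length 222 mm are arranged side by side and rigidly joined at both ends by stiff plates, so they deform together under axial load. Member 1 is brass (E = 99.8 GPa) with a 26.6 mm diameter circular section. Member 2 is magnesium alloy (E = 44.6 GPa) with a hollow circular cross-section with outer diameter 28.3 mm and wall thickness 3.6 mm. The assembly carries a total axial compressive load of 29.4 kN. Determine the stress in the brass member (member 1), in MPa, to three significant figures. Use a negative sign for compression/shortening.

A_1 = 555.7 mm².
A_2 = 279.4 mm².
Equal strain + equilibrium ⇒ each member carries load in proportion to AE: A₁E₁ = 55460000 N, A₂E₂ = 12460000 N, ΣAE = 67920000 N.
σ₁ = P·E₁/ΣAE = -29400·99800/67920000 = -43.2 MPa.

-43.2 MPa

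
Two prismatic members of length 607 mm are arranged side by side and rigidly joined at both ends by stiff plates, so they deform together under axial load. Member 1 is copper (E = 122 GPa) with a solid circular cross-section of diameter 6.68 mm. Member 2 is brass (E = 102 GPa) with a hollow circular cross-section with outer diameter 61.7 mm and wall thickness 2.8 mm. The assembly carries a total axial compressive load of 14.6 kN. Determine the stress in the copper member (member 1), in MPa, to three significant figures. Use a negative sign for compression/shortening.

-31.2 MPa

A_1 = 35.05 mm².
A_2 = 518.1 mm².
Equal strain + equilibrium ⇒ each member carries load in proportion to AE: A₁E₁ = 4276000 N, A₂E₂ = 52850000 N, ΣAE = 57120000 N.
σ₁ = P·E₁/ΣAE = -14600·122000/57120000 = -31.18 MPa.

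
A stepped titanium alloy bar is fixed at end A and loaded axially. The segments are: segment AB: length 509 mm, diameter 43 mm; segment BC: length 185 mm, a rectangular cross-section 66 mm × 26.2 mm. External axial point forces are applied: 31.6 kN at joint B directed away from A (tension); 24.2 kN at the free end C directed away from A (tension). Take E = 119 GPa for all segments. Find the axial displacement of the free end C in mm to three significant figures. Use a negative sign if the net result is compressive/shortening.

0.186 mm

Internal axial forces (sectioning from the free end, tension +): N_BC = 24.2 kN, N_AB = 55.8 kN.
A_AB = 1452 mm².
A_BC = 1729 mm².
δ_AB = 55800·509/(1452·119000) = 0.1644 mm
δ_BC = 24200·185/(1729·119000) = 0.02176 mm
δ = Σδ_i = 0.1861 mm.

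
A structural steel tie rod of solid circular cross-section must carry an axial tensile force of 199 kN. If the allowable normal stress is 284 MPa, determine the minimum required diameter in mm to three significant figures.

29.9 mm

Required area A ≥ P/σ_allow = 199000/284 = 700.7 mm².
For a solid circular section, d ≥ √(4A/π) = 29.87 mm.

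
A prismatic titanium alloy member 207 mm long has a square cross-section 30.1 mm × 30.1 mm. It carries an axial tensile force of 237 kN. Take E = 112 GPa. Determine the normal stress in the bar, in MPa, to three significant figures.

A = 906 mm².
σ = N/A = 237000/906 = 261.6 MPa.

262 MPa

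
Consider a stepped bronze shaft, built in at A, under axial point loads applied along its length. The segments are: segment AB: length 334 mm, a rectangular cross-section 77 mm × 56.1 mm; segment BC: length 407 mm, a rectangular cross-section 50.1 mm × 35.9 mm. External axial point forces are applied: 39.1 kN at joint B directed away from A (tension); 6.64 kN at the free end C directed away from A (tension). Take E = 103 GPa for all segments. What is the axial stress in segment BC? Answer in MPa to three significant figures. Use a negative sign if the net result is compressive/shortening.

3.69 MPa

Internal axial forces (sectioning from the free end, tension +): N_BC = 6.64 kN, N_AB = 45.74 kN.
A_BC = 1799 mm².
σ_BC = N_BC/A_BC = 6640/1799 = 3.692 MPa.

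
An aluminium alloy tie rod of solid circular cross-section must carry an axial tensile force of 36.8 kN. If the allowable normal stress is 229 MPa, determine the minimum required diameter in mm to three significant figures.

Required area A ≥ P/σ_allow = 36800/229 = 160.7 mm².
For a solid circular section, d ≥ √(4A/π) = 14.3 mm.

14.3 mm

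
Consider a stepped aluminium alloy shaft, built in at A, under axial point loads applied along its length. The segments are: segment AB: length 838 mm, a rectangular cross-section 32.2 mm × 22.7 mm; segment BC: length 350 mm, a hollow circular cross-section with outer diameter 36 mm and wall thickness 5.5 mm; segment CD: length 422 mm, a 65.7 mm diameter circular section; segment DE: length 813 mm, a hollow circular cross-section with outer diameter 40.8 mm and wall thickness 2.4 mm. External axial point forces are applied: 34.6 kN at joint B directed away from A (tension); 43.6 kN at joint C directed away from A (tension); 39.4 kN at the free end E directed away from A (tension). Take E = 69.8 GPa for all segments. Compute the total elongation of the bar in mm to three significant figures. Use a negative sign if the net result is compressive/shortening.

Internal axial forces (sectioning from the free end, tension +): N_DE = 39.4 kN, N_CD = 39.4 kN, N_BC = 83 kN, N_AB = 117.6 kN.
A_AB = 730.9 mm².
A_BC = 527 mm².
A_CD = 3390 mm².
A_DE = 289.5 mm².
δ_AB = 117600·838/(730.9·69800) = 1.932 mm
δ_BC = 83000·350/(527·69800) = 0.7897 mm
δ_CD = 39400·422/(3390·69800) = 0.07026 mm
δ_DE = 39400·813/(289.5·69800) = 1.585 mm
δ = Σδ_i = 4.377 mm.

4.38 mm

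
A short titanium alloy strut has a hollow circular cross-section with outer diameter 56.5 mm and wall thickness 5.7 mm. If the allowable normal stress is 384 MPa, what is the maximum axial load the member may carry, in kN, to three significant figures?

349 kN

A = 909.7 mm².
P_max = σ_allow · A = 384 · 909.7 = 349300 N = 349.3 kN.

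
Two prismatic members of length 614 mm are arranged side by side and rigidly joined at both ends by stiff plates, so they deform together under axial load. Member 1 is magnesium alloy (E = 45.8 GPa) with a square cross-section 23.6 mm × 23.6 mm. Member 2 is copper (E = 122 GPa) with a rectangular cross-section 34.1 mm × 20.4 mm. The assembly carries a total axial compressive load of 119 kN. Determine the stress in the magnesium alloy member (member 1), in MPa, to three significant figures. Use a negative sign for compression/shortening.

-49.4 MPa

A_1 = 557 mm².
A_2 = 695.6 mm².
Equal strain + equilibrium ⇒ each member carries load in proportion to AE: A₁E₁ = 25510000 N, A₂E₂ = 84870000 N, ΣAE = 110400000 N.
σ₁ = P·E₁/ΣAE = -119000·45800/110400000 = -49.38 MPa.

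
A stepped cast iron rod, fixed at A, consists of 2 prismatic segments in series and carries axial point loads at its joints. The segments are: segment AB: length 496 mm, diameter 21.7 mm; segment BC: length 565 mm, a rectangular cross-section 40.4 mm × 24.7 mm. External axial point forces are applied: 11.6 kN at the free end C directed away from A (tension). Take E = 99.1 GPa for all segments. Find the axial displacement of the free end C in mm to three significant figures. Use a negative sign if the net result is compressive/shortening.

0.223 mm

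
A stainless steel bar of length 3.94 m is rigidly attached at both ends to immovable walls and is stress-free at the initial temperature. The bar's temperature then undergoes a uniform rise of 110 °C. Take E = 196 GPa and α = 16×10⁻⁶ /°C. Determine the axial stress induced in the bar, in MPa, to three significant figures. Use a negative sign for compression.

-345 MPa

Free thermal expansion αLΔT = 16e-6 · 3940 · 110 = 6.934 mm.
The walls impose strain ε = −(6.934)/3940 = -1.7600e-03; σ = Eε = 196000 · -1.7600e-03 = -345 MPa.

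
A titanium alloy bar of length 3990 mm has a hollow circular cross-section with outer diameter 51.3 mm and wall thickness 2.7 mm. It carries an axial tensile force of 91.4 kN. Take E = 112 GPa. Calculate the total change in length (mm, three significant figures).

7.90 mm

A = 412.2 mm².
δ_mech = NL/(AE) = 91400·3990/(412.2·112000) = 7.899 mm.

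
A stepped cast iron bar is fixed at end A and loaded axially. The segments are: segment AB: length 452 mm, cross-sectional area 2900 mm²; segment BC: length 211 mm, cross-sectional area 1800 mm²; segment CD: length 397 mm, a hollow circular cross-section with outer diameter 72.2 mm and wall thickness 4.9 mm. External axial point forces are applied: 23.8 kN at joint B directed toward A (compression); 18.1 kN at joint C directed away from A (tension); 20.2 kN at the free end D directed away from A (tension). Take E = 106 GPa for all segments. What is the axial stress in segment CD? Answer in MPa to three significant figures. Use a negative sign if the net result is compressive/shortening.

Internal axial forces (sectioning from the free end, tension +): N_CD = 20.2 kN, N_BC = 38.3 kN, N_AB = 14.5 kN.
A_CD = 1036 mm².
σ_CD = N_CD/A_CD = 20200/1036 = 19.5 MPa.

19.5 MPa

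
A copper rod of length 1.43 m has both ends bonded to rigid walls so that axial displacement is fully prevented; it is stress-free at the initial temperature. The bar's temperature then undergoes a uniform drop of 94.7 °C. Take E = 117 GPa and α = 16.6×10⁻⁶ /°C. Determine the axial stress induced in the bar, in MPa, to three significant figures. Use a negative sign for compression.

184 MPa

Free thermal expansion αLΔT = 16.6e-6 · 1430 · -94.7 = -2.248 mm.
The walls impose strain ε = −(-2.248)/1430 = 1.5720e-03; σ = Eε = 117000 · 1.5720e-03 = 183.9 MPa.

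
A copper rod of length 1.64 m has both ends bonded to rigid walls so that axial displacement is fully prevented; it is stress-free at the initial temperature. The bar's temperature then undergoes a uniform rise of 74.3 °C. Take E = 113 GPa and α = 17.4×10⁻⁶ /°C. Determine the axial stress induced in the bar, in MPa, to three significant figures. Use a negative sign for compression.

-146 MPa

Free thermal expansion αLΔT = 17.4e-6 · 1640 · 74.3 = 2.12 mm.
The walls impose strain ε = −(2.12)/1640 = -1.2928e-03; σ = Eε = 113000 · -1.2928e-03 = -146.1 MPa.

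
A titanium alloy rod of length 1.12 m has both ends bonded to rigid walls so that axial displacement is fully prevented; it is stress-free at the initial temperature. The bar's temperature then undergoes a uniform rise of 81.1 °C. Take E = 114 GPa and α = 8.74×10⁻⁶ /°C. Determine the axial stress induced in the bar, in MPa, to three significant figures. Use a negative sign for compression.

-80.8 MPa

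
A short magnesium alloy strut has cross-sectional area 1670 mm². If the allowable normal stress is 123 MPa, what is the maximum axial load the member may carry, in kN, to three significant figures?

205 kN

P_max = σ_allow · A = 123 · 1670 = 205400 N = 205.4 kN.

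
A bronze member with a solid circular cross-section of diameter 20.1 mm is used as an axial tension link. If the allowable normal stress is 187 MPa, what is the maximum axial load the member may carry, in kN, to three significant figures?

A = 317.3 mm².
P_max = σ_allow · A = 187 · 317.3 = 59340 N = 59.34 kN.

59.3 kN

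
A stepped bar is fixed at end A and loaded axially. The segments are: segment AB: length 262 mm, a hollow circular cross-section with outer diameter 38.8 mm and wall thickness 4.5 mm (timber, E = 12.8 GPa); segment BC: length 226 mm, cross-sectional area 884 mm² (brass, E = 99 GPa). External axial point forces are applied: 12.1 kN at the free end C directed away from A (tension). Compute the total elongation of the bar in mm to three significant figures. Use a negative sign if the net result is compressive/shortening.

Internal axial forces (sectioning from the free end, tension +): N_BC = 12.1 kN, N_AB = 12.1 kN.
A_AB = 484.9 mm².
δ_AB = 12100·262/(484.9·12800) = 0.5108 mm
δ_BC = 12100·226/(884·99000) = 0.03125 mm
δ = Σδ_i = 0.542 mm.

0.542 mm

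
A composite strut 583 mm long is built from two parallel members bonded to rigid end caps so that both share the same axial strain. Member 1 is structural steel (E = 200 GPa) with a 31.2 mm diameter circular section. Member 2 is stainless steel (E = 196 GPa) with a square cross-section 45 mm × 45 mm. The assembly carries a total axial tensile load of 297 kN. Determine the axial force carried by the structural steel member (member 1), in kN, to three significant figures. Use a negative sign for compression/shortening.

82.6 kN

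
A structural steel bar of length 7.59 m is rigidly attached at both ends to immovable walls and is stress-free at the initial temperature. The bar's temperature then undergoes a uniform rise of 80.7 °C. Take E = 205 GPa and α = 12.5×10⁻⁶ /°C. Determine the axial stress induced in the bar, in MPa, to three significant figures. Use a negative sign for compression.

-207 MPa

Free thermal expansion αLΔT = 12.5e-6 · 7590 · 80.7 = 7.656 mm.
The walls impose strain ε = −(7.656)/7590 = -1.0087e-03; σ = Eε = 205000 · -1.0087e-03 = -206.8 MPa.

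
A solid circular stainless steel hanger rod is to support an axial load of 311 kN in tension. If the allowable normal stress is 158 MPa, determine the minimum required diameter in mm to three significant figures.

50.1 mm

Required area A ≥ P/σ_allow = 311000/158 = 1968 mm².
For a solid circular section, d ≥ √(4A/π) = 50.06 mm.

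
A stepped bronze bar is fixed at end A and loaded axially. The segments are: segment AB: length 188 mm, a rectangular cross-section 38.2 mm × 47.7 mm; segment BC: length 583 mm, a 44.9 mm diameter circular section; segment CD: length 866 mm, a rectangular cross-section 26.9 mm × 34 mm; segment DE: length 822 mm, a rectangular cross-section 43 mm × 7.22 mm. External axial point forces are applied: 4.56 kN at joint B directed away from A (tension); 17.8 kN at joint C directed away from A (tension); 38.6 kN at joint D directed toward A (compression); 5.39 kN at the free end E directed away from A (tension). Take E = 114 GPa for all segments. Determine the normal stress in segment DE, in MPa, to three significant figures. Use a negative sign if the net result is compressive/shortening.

17.4 MPa

Internal axial forces (sectioning from the free end, tension +): N_DE = 5.39 kN, N_CD = -33.21 kN, N_BC = -15.41 kN, N_AB = -10.85 kN.
A_DE = 310.5 mm².
σ_DE = N_DE/A_DE = 5390/310.5 = 17.36 MPa.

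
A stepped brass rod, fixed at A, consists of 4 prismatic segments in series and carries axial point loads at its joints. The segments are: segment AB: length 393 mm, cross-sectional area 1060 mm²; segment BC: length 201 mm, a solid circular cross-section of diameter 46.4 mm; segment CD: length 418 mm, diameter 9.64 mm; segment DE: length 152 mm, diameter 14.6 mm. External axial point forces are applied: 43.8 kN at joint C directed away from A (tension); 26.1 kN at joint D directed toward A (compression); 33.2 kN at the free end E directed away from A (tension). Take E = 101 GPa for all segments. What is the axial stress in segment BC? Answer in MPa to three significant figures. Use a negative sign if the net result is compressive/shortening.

Internal axial forces (sectioning from the free end, tension +): N_DE = 33.2 kN, N_CD = 7.1 kN, N_BC = 50.9 kN, N_AB = 50.9 kN.
A_BC = 1691 mm².
σ_BC = N_BC/A_BC = 50900/1691 = 30.1 MPa.

30.1 MPa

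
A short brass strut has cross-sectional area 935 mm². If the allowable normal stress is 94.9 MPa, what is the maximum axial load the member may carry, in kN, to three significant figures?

88.7 kN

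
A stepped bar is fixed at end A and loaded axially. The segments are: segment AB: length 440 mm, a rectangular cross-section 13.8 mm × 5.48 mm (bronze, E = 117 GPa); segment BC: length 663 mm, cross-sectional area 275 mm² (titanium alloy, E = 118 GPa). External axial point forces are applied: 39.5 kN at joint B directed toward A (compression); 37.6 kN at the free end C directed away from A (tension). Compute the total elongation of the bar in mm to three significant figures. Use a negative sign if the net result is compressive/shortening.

Internal axial forces (sectioning from the free end, tension +): N_BC = 37.6 kN, N_AB = -1.9 kN.
A_AB = 75.62 mm².
δ_AB = -1900·440/(75.62·117000) = -0.09448 mm
δ_BC = 37600·663/(275·118000) = 0.7682 mm
δ = Σδ_i = 0.6737 mm.

0.674 mm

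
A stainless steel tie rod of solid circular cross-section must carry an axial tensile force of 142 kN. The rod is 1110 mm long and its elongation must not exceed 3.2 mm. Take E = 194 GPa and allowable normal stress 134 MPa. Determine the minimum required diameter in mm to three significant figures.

Required area A ≥ P/σ_allow = 142000/134 = 1060 mm².
For a solid circular section, d ≥ √(4A/π) = 36.73 mm.
Elongation limit: A ≥ PL/(Eδ_allow) = 142000·1110/(194000·3.2) = 253.9 mm² ⇒ d ≥ 17.98 mm.
The stress limit governs.

36.7 mm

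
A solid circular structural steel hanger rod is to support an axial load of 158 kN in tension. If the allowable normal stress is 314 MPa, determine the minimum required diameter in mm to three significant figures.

Required area A ≥ P/σ_allow = 158000/314 = 503.2 mm².
For a solid circular section, d ≥ √(4A/π) = 25.31 mm.

25.3 mm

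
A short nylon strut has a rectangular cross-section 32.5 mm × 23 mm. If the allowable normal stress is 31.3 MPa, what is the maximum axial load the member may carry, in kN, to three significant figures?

A = 747.5 mm².
P_max = σ_allow · A = 31.3 · 747.5 = 23400 N = 23.4 kN.

23.4 kN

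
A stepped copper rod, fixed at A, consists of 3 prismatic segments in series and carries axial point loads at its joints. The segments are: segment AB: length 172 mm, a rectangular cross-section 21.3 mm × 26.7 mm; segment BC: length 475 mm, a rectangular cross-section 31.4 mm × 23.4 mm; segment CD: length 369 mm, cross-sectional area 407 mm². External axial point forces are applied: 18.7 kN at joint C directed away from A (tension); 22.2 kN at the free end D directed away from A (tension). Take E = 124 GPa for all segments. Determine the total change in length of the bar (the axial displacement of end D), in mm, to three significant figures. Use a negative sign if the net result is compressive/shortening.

Internal axial forces (sectioning from the free end, tension +): N_CD = 22.2 kN, N_BC = 40.9 kN, N_AB = 40.9 kN.
A_AB = 568.7 mm².
A_BC = 734.8 mm².
δ_AB = 40900·172/(568.7·124000) = 0.09976 mm
δ_BC = 40900·475/(734.8·124000) = 0.2132 mm
δ_CD = 22200·369/(407·124000) = 0.1623 mm
δ = Σδ_i = 0.4753 mm.

0.475 mm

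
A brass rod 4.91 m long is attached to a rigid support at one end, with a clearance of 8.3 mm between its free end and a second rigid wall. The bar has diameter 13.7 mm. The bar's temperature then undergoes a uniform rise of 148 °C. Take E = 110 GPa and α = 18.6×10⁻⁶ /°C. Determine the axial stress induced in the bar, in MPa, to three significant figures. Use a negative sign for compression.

-117 MPa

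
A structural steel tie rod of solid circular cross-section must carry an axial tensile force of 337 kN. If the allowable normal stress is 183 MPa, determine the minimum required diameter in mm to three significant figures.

Required area A ≥ P/σ_allow = 337000/183 = 1842 mm².
For a solid circular section, d ≥ √(4A/π) = 48.42 mm.

48.4 mm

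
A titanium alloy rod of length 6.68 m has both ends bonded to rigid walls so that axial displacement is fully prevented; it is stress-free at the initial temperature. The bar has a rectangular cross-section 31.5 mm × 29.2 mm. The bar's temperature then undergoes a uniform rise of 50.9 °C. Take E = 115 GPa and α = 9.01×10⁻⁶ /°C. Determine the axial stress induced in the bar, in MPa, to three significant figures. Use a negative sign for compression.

-52.7 MPa

Free thermal expansion αLΔT = 9.01e-6 · 6680 · 50.9 = 3.064 mm.
The walls impose strain ε = −(3.064)/6680 = -4.5861e-04; σ = Eε = 115000 · -4.5861e-04 = -52.74 MPa.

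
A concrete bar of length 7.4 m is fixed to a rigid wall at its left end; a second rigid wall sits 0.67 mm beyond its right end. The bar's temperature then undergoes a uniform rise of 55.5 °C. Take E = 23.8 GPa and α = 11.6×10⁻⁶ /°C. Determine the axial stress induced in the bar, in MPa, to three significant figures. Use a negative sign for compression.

Free thermal expansion αLΔT = 11.6e-6 · 7400 · 55.5 = 4.764 mm.
The walls engage after the gap closes; constrained expansion = 4.764 − 0.67 = 4.094 mm.
The walls impose strain ε = −(4.094)/7400 = -5.5326e-04; σ = Eε = 23800 · -5.5326e-04 = -13.17 MPa.

-13.2 MPa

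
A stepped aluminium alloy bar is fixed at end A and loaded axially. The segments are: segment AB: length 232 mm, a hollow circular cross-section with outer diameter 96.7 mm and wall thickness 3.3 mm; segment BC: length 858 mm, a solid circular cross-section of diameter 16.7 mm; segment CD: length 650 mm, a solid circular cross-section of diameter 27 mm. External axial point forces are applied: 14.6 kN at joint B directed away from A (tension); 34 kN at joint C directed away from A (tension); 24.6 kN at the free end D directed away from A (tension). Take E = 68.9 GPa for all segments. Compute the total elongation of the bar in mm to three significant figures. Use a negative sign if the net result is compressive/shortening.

Internal axial forces (sectioning from the free end, tension +): N_CD = 24.6 kN, N_BC = 58.6 kN, N_AB = 73.2 kN.
A_AB = 968.3 mm².
A_BC = 219 mm².
A_CD = 572.6 mm².
δ_AB = 73200·232/(968.3·68900) = 0.2545 mm
δ_BC = 58600·858/(219·68900) = 3.332 mm
δ_CD = 24600·650/(572.6·68900) = 0.4053 mm
δ = Σδ_i = 3.991 mm.

3.99 mm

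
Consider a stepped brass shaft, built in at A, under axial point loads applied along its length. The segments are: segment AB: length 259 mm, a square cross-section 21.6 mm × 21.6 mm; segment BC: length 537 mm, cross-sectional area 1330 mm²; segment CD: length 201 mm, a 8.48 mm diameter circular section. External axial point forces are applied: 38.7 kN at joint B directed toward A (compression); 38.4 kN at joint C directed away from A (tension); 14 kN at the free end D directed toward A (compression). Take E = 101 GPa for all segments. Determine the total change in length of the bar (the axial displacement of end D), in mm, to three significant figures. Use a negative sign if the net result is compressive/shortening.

Internal axial forces (sectioning from the free end, tension +): N_CD = -14 kN, N_BC = 24.4 kN, N_AB = -14.3 kN.
A_AB = 466.6 mm².
A_CD = 56.48 mm².
δ_AB = -14300·259/(466.6·101000) = -0.0786 mm
δ_BC = 24400·537/(1330·101000) = 0.09754 mm
δ_CD = -14000·201/(56.48·101000) = -0.4933 mm
δ = Σδ_i = -0.4744 mm.

-0.474 mm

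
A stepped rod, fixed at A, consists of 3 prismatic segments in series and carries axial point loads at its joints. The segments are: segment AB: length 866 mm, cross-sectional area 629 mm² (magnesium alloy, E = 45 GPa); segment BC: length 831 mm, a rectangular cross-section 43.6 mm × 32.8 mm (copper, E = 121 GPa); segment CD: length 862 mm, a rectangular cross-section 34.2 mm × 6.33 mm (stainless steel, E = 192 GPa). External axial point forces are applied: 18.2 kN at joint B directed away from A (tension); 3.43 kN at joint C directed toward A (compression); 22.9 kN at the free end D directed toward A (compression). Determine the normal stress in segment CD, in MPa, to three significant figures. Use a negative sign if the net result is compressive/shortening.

-106 MPa

Internal axial forces (sectioning from the free end, tension +): N_CD = -22.9 kN, N_BC = -26.33 kN, N_AB = -8.13 kN.
A_CD = 216.5 mm².
σ_CD = N_CD/A_CD = -22900/216.5 = -105.8 MPa.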